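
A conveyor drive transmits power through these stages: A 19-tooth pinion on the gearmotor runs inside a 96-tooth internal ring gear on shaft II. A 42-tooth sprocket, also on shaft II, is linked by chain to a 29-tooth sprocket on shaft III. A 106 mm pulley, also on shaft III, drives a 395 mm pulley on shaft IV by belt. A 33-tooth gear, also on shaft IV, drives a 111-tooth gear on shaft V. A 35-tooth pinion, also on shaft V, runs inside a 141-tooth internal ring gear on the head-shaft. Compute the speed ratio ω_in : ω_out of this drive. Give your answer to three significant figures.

Each stage contributes driven/driver: internal gear 96/19 = 5.0526, chain 29/42 = 0.69048, belt 395/106 = 3.7264, gear mesh 111/33 = 3.3636, internal gear 141/35 = 4.0286.
Overall: 5.0526 × 0.69048 × 3.7264 × 3.3636 × 4.0286 = 176.16.

176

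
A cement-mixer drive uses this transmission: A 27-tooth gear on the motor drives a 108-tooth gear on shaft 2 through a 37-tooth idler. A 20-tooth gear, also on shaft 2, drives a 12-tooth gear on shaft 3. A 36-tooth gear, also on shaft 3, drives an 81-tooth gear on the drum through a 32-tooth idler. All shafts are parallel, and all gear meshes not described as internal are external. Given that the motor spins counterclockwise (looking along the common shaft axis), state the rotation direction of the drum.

the motor → shaft 2: driver → idler → driven is 2 external meshes, 2 reversals → CCW.
shaft 2 → shaft 3: external mesh, 1 reversal → CW.
shaft 3 → the drum: driver → idler → driven is 2 external meshes, 2 reversals → CW.
5 reversals in total — an odd number — so the drum turns opposite to the motor.

clockwise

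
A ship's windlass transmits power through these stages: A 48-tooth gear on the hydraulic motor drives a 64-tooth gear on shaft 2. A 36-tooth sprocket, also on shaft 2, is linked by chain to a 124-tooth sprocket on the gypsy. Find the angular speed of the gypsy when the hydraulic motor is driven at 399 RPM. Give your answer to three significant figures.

86.9 RPM

the hydraulic motor → shaft 2 (gear mesh, 64/48): 399 ÷ 1.3333 = 299.25 RPM
shaft 2 → the gypsy (chain, 124/36): 299.25 ÷ 3.4444 = 86.879 RPM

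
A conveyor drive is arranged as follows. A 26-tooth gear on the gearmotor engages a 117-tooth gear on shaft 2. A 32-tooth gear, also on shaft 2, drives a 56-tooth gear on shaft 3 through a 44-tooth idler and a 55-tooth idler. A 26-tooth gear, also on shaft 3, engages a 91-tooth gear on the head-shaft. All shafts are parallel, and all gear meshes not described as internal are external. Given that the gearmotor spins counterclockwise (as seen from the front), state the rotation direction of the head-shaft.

the gearmotor → shaft 2: external mesh, 1 reversal → CW.
shaft 2 → shaft 3: driver → idler → idler → driven is 3 external meshes, 3 reversals → CCW.
shaft 3 → the head-shaft: external mesh, 1 reversal → CW.
5 reversals in total — an odd number — so the head-shaft turns opposite to the gearmotor.

clockwise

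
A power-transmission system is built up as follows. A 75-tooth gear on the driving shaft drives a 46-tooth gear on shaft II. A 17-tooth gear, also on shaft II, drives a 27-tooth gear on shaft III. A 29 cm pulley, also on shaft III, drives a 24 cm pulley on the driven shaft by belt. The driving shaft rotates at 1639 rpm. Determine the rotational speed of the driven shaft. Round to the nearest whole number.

2033 rpm

Gear mesh: ratio = 46/75 = 0.61333, so shaft II turns at 1639 / 0.61333 = 2672.3 rpm.
Gear mesh: ratio = 27/17 = 1.5882, so shaft III turns at 2672.3 / 1.5882 = 1682.5 rpm.
Belt: ratio = 24/29 = 0.82759, so the driven shaft turns at 1682.5 / 0.82759 = 2033.1 rpm.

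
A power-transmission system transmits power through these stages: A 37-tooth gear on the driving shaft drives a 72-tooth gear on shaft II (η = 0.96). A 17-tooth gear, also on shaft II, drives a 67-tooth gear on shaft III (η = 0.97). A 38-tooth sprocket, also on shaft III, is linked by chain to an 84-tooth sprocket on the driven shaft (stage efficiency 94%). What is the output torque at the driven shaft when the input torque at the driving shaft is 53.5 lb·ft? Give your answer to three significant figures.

794 lb·ft

After the gear mesh (72/37): 53.5 × 1.9459 × 0.96 = 99.944 lb·ft
After the gear mesh (67/17): 99.944 × 3.9412 × 0.97 = 382.08 lb·ft
After the chain (84/38): 382.08 × 2.2105 × 0.94 = 793.92 lb·ft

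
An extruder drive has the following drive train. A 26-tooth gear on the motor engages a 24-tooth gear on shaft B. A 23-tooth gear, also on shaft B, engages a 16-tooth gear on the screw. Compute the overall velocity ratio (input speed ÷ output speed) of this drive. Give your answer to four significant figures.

Each stage contributes driven/driver: gear mesh 24/26 = 0.92308, gear mesh 16/23 = 0.69565.
Overall: 0.92308 × 0.69565 = 0.64214.

0.6421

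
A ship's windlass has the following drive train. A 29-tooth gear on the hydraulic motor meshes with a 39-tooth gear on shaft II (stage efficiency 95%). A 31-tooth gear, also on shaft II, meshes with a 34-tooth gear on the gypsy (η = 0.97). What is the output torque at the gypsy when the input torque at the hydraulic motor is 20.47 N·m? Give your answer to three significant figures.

After the gear mesh (39/29): 20.47 × 1.3448 × 0.95 = 26.152 N·m
After the gear mesh (34/31): 26.152 × 1.0968 × 0.97 = 27.823 N·m

27.8 N·m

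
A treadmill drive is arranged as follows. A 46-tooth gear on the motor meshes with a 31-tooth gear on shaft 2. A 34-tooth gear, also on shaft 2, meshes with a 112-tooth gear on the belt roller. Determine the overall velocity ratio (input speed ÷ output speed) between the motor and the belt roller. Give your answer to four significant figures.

2.220

Each stage contributes driven/driver: gear mesh 31/46 = 0.67391, gear mesh 112/34 = 3.2941.
Overall: 0.67391 × 3.2941 = 2.2199.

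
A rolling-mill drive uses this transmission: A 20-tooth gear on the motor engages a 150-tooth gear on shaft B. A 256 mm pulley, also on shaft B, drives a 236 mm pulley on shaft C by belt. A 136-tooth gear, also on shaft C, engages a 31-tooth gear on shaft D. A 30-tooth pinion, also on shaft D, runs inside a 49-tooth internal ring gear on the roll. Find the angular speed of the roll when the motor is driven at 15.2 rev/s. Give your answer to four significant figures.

Gear mesh: ratio = 150/20 = 7.5, so shaft B turns at 15.2 / 7.5 = 2.0267 rev/s.
Belt: ratio = 236/256 = 0.92188, so shaft C turns at 2.0267 / 0.92188 = 2.1984 rev/s.
Gear mesh: ratio = 31/136 = 0.22794, so shaft D turns at 2.1984 / 0.22794 = 9.6447 rev/s.
Internal gear: ratio = 49/30 = 1.6333, so the roll turns at 9.6447 / 1.6333 = 5.9049 rev/s.

5.905 rev/s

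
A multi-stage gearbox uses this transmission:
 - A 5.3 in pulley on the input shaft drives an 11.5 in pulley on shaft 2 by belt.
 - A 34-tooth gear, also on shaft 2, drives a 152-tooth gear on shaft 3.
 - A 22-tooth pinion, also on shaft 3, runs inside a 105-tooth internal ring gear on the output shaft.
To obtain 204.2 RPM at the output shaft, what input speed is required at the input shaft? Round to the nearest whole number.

Overall ratio R = 2.1698 × 4.4706 × 4.7727 = 46.297.
Required input speed = output speed × R = 204.2 × 46.297 = 9453.9 RPM.

9454 RPM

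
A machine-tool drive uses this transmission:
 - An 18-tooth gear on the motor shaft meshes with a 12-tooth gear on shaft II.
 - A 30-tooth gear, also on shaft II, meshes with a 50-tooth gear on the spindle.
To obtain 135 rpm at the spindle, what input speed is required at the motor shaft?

Overall ratio R = 0.66667 × 1.6667 = 1.1111.
Required input speed = output speed × R = 135 × 1.1111 = 150 rpm.

150 rpm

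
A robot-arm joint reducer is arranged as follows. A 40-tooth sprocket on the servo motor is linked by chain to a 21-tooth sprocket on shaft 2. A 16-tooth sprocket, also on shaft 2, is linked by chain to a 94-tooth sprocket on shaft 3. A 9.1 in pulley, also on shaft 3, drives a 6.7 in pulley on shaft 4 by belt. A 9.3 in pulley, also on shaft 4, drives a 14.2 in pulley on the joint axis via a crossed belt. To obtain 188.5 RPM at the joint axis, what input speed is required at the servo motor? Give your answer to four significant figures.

Overall ratio R = 0.525 × 5.875 × 0.73626 × 1.5269 = 3.4674.
Required input speed = output speed × R = 188.5 × 3.4674 = 653.61 RPM.

653.6 RPM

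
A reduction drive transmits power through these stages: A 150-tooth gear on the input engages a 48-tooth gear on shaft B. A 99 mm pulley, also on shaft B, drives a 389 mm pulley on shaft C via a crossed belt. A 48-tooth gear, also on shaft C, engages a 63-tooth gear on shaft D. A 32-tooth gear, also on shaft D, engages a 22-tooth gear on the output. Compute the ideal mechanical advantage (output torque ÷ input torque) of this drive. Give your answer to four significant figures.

1.135

Each stage contributes driven/driver: gear mesh 48/150 = 0.32, belt 389/99 = 3.9293, gear mesh 63/48 = 1.3125, gear mesh 22/32 = 0.6875.
Overall: 0.32 × 3.9293 × 1.3125 × 0.6875 = 1.1346.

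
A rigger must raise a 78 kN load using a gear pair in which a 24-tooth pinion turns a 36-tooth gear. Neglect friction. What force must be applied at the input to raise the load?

Gear pair MA = 36/24 = 1.5.
Effort = load / MA = 78 / 1.5 = 52 kN.

52 kN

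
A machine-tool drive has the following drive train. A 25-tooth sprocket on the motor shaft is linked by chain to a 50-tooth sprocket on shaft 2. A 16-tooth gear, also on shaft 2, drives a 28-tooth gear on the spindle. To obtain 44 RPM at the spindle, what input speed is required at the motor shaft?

Overall ratio R = 2 × 1.75 = 3.5.
Required input speed = output speed × R = 44 × 3.5 = 154 RPM.

154 RPM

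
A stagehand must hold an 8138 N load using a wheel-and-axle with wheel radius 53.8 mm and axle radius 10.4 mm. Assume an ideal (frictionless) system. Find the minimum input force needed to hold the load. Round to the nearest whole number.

1573 N

Wheel-and-axle MA = R/r = 53.8/10.4 = 5.1731.
Effort = load / MA = 8138 / 5.1731 = 1573.1 N.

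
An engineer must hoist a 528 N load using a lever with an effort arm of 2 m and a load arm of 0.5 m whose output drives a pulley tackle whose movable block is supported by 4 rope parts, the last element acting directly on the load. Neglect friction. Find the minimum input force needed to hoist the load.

33 N

Lever MA = effort arm / load arm = 2/0.5 = 4.
Block-and-tackle MA = number of supporting rope parts = 4.
Combined ideal MA = 4 × 4 = 16.
Effort = load / MA = 528 / 16 = 33 N.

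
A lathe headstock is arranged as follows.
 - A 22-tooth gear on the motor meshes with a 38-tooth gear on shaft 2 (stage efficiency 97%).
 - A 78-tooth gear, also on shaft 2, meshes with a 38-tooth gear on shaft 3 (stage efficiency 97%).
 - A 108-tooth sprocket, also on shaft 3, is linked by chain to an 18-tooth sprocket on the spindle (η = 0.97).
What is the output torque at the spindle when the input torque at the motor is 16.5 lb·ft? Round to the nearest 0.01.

After the gear mesh (38/22): 16.5 × 1.7273 × 0.97 = 27.645 lb·ft
After the gear mesh (38/78): 27.645 × 0.48718 × 0.97 = 13.064 lb·ft
After the chain (18/108): 13.064 × 0.16667 × 0.97 = 2.112 lb·ft

2.11 lb·ft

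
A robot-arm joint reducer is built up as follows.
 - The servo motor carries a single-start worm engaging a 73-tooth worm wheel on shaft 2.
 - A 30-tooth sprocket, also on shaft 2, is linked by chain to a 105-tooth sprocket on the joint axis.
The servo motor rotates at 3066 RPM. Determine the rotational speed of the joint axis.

12 RPM

Worm: ratio = 73/1 = 73, so shaft 2 turns at 3066 / 73 = 42 RPM.
Chain: ratio = 105/30 = 3.5, so the joint axis turns at 42 / 3.5 = 12 RPM.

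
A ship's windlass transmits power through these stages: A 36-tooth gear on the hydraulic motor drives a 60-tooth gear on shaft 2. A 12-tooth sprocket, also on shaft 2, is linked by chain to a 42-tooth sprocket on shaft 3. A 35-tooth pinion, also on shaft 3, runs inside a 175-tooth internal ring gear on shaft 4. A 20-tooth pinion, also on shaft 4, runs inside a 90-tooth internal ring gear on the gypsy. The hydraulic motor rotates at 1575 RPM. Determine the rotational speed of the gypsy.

gear mesh 60/36 = 1.6667 → 1575/1.6667 = 945 RPM
chain 42/12 = 3.5 → 945/3.5 = 270 RPM
internal gear 175/35 = 5 → 270/5 = 54 RPM
internal gear 90/20 = 4.5 → 54/4.5 = 12 RPM

12 RPM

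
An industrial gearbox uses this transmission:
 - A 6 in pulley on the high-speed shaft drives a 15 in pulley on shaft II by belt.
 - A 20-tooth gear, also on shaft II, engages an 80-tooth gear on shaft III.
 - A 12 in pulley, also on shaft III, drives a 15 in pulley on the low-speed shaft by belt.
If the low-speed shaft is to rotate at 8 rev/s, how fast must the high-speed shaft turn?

Overall ratio R = 2.5 × 4 × 1.25 = 12.5.
Required input speed = output speed × R = 8 × 12.5 = 100 rev/s.

100 rev/s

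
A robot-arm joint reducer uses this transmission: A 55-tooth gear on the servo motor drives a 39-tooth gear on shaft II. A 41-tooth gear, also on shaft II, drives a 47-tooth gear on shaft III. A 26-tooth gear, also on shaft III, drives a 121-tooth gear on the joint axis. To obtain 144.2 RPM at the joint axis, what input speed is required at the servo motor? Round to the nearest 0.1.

Overall ratio R = 0.70909 × 1.1463 × 4.6538 = 3.7829.
Required input speed = output speed × R = 144.2 × 3.7829 = 545.5 RPM.

545.5 RPM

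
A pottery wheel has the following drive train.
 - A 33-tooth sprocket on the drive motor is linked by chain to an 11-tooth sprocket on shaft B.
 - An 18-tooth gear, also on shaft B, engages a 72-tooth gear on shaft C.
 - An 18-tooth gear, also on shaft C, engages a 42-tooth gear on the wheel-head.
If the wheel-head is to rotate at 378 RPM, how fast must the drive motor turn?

1176 RPM

Overall ratio R = 0.33333 × 4 × 2.3333 = 3.1111.
Required input speed = output speed × R = 378 × 3.1111 = 1176 RPM.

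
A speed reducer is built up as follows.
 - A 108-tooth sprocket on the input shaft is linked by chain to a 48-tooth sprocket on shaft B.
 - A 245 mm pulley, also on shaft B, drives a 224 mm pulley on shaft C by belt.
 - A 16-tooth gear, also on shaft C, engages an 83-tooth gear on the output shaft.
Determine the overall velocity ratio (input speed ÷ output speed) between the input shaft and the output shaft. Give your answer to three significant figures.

2.11

Each stage contributes driven/driver: chain 48/108 = 0.44444, belt 224/245 = 0.91429, gear mesh 83/16 = 5.1875.
Overall: 0.44444 × 0.91429 × 5.1875 = 2.1079.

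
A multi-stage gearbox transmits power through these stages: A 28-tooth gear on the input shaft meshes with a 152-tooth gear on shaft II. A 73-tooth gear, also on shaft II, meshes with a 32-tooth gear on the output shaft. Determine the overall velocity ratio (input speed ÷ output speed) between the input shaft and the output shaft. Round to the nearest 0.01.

Each stage contributes driven/driver: gear mesh 152/28 = 5.4286, gear mesh 32/73 = 0.43836.
Overall: 5.4286 × 0.43836 = 2.3796.

2.38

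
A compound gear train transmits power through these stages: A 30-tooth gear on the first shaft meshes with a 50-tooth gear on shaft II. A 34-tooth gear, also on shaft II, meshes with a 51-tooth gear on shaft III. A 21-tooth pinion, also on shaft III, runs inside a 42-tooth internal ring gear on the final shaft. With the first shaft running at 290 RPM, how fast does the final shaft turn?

the first shaft → shaft II (gear mesh, 50/30): 290 ÷ 1.6667 = 174 RPM
shaft II → shaft III (gear mesh, 51/34): 174 ÷ 1.5 = 116 RPM
shaft III → the final shaft (internal gear, 42/21): 116 ÷ 2 = 58 RPM

58 RPM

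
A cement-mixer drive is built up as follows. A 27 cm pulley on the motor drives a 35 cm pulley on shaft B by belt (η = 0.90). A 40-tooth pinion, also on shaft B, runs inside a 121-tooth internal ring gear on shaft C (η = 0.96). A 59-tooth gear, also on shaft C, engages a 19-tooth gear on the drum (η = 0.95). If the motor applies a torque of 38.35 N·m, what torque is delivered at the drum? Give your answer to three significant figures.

belt 35/27 = 1.2963 → τ = 38.35·1.2963·0.90 = 44.742 N·m
internal gear 121/40 = 3.025 → τ = 44.742·3.025·0.96 = 129.93 N·m
gear mesh 19/59 = 0.32203 → τ = 129.93·0.32203·0.95 = 39.75 N·m

39.7 N·m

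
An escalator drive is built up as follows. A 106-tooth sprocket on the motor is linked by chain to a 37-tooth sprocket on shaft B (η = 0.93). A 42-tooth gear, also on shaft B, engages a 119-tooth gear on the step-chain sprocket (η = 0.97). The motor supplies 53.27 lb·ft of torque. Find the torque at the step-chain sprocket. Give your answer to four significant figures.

47.53 lb·ft

chain 37/106 = 0.34906 → τ = 53.27·0.34906·0.93 = 17.293 lb·ft
gear mesh 119/42 = 2.8333 → τ = 17.293·2.8333·0.97 = 47.526 lb·ft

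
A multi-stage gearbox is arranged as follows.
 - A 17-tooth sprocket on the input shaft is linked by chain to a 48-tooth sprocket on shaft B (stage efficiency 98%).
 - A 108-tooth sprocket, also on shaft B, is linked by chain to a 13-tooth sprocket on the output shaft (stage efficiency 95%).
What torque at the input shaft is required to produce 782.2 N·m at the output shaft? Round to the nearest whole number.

Overall ratio R = 2.8235 × 0.12037 = 0.33987; overall efficiency η = 0.98 × 0.95 = 0.9310.
Input torque = output torque / (R × η) = 782.2 / (0.33987 × 0.9310) = 2472 N·m.

2472 N·m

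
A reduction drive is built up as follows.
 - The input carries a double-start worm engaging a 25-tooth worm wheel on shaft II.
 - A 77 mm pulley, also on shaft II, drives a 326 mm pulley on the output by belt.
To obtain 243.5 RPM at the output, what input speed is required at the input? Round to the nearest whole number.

12887 RPM

Overall ratio R = 12.5 × 4.2338 = 52.922.
Required input speed = output speed × R = 243.5 × 52.922 = 12887 RPM.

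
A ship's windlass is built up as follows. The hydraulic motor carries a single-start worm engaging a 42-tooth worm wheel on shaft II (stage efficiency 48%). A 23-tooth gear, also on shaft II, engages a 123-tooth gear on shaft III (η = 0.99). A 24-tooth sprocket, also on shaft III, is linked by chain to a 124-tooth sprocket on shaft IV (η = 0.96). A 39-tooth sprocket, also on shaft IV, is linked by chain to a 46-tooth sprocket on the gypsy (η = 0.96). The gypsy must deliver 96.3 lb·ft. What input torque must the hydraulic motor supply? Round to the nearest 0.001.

0.161 lb·ft

Overall ratio R = 42 × 5.3478 × 5.1667 × 1.1795 = 1368.8; overall efficiency η = 0.48 × 0.99 × 0.96 × 0.96 = 0.4379.
Input torque = output torque / (R × η) = 96.3 / (1368.8 × 0.4379) = 0.16065 lb·ft.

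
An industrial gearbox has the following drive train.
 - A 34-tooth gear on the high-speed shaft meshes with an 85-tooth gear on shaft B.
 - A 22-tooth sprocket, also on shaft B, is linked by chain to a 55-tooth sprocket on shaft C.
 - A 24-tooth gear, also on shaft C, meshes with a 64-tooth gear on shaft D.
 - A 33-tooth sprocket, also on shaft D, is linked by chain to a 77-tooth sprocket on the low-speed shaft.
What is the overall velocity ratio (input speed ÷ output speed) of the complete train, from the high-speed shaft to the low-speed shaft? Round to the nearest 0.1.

38.9

Each stage contributes driven/driver: gear mesh 85/34 = 2.5, chain 55/22 = 2.5, gear mesh 64/24 = 2.6667, chain 77/33 = 2.3333.
Overall: 2.5 × 2.5 × 2.6667 × 2.3333 = 38.889.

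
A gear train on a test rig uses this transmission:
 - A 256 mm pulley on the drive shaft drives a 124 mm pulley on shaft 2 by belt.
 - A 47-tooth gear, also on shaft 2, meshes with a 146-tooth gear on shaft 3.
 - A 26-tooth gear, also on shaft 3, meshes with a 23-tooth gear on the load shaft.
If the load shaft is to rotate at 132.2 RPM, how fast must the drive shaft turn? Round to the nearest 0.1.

Overall ratio R = 0.48438 × 3.1064 × 0.88462 = 1.331.
Required input speed = output speed × R = 132.2 × 1.331 = 175.96 RPM.

176.0 RPM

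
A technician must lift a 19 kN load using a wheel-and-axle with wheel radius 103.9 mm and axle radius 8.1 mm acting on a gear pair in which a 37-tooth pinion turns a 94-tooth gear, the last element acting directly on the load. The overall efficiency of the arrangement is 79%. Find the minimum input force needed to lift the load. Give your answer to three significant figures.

0.738 kN

Wheel-and-axle MA = R/r = 103.9/8.1 = 12.827.
Gear pair MA = 94/37 = 2.5405.
Combined ideal MA = 12.827 × 2.5405 = 32.588.
Actual MA = 32.588 × 0.79 = 25.744.
Effort = load / actual MA = 19 / 25.744 = 0.73802 kN.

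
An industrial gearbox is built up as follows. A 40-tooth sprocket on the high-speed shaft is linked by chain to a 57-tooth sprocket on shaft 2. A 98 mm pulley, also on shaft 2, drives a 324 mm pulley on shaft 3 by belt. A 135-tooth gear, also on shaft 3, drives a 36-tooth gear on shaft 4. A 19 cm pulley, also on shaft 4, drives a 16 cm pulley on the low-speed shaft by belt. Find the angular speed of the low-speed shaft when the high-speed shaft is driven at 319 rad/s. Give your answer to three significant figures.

302 rad/s

Chain: ratio = 57/40 = 1.425, so shaft 2 turns at 319 / 1.425 = 223.86 rad/s.
Belt: ratio = 324/98 = 3.3061, so shaft 3 turns at 223.86 / 3.3061 = 67.711 rad/s.
Gear mesh: ratio = 36/135 = 0.26667, so shaft 4 turns at 67.711 / 0.26667 = 253.91 rad/s.
Belt: ratio = 16/19 = 0.84211, so the low-speed shaft turns at 253.91 / 0.84211 = 301.52 rad/s.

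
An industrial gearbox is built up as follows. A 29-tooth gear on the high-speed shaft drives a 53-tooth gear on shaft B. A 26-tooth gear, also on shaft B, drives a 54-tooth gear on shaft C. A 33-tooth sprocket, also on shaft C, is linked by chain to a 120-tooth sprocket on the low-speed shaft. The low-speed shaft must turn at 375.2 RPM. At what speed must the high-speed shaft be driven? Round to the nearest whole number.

5179 RPM

Overall ratio R = 1.8276 × 2.0769 × 3.6364 = 13.803.
Required input speed = output speed × R = 375.2 × 13.803 = 5178.8 RPM.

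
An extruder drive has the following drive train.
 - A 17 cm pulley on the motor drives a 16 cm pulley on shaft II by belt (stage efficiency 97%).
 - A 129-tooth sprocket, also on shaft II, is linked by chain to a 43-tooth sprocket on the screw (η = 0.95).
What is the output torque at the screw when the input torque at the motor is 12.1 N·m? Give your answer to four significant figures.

3.498 N·m

belt 16/17 = 0.94118 → τ = 12.1·0.94118·0.97 = 11.047 N·m
chain 43/129 = 0.33333 → τ = 11.047·0.33333·0.95 = 3.4981 N·m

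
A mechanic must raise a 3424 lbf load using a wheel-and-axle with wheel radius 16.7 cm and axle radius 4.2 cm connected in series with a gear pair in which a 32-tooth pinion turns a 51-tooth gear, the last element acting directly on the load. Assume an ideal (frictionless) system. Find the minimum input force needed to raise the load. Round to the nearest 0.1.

540.3 lbf

Wheel-and-axle MA = R/r = 16.7/4.2 = 3.9762.
Gear pair MA = 51/32 = 1.5938.
Combined ideal MA = 3.9762 × 1.5938 = 6.3371.
Effort = load / MA = 3424 / 6.3371 = 540.31 lbf.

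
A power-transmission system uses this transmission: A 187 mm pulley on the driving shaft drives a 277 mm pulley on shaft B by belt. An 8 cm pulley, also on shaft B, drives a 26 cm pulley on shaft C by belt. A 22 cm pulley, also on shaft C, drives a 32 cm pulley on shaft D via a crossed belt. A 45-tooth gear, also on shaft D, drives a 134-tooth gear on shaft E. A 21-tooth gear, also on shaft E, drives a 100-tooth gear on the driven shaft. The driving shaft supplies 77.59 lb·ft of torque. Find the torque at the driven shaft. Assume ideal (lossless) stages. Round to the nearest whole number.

After the belt (277/187): 77.59 × 1.4813 = 114.93 lb·ft
After the belt (26/8): 114.93 × 3.25 = 373.53 lb·ft
After the belt (32/22): 373.53 × 1.4545 = 543.32 lb·ft
After the gear mesh (134/45): 543.32 × 2.9778 = 1617.9 lb·ft
After the gear mesh (100/21): 1617.9 × 4.7619 = 7704.2 lb·ft

7704 lb·ft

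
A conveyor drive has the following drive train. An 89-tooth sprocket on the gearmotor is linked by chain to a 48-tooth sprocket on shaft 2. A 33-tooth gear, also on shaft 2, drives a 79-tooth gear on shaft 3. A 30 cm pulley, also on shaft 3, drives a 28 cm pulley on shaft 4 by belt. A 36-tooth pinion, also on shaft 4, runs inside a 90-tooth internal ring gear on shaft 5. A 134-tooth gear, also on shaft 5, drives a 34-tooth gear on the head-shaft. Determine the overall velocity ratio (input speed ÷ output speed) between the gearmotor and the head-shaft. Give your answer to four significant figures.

Each stage contributes driven/driver: chain 48/89 = 0.53933, gear mesh 79/33 = 2.3939, belt 28/30 = 0.93333, internal gear 90/36 = 2.5, gear mesh 34/134 = 0.25373.
Overall: 0.53933 × 2.3939 × 0.93333 × 2.5 × 0.25373 = 0.76439.

0.7644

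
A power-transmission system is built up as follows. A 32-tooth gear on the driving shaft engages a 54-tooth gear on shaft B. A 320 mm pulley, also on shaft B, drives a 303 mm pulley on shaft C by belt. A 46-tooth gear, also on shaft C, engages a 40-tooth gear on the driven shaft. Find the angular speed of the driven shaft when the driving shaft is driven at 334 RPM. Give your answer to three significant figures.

240 RPM

Gear mesh: ratio = 54/32 = 1.6875, so shaft B turns at 334 / 1.6875 = 197.93 RPM.
Belt: ratio = 303/320 = 0.94688, so shaft C turns at 197.93 / 0.94688 = 209.03 RPM.
Gear mesh: ratio = 40/46 = 0.86957, so the driven shaft turns at 209.03 / 0.86957 = 240.39 RPM.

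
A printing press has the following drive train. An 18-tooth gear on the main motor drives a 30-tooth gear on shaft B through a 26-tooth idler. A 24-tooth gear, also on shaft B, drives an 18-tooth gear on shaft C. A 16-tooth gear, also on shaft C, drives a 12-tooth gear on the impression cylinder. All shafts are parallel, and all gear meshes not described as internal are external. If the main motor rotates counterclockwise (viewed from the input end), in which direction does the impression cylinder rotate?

the main motor → shaft B: driver → idler → driven is 2 external meshes, 2 reversals → CCW.
shaft B → shaft C: external mesh, 1 reversal → CW.
shaft C → the impression cylinder: external mesh, 1 reversal → CCW.
4 reversals in total — an even number — so the impression cylinder turns the same way as the main motor.

counterclockwise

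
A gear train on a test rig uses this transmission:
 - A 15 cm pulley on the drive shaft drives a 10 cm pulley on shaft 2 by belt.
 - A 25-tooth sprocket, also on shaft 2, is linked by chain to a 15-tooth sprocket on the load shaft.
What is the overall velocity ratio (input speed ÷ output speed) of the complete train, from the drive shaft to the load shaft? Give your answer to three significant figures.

Each stage contributes driven/driver: belt 10/15 = 0.66667, chain 15/25 = 0.6.
Overall: 0.66667 × 0.6 = 0.4.

0.400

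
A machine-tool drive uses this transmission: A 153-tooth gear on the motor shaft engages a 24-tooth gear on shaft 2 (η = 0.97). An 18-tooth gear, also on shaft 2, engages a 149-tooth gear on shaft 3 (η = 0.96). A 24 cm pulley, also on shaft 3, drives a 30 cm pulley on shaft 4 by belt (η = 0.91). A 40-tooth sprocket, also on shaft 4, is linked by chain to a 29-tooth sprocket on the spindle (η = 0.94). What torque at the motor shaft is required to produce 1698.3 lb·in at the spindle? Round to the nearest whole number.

1812 lb·in

Overall ratio R = 0.15686 × 8.2778 × 1.25 × 0.725 = 1.1767; overall efficiency η = 0.97 × 0.96 × 0.91 × 0.94 = 0.7965.
Input torque = output torque / (R × η) = 1698.3 / (1.1767 × 0.7965) = 1811.8 lb·in.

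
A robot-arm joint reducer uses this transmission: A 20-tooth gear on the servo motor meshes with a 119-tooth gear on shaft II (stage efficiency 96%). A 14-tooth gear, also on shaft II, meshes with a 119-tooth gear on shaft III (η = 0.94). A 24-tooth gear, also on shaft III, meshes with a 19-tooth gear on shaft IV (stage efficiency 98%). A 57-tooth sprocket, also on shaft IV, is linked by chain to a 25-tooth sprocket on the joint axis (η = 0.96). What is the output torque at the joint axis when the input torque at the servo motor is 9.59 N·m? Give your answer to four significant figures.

143.0 N·m

Gear mesh: ratio = 119/20 = 5.95; torque at shaft II = 9.59 × 5.95 × 0.96 = 54.778 N·m.
Gear mesh: ratio = 119/14 = 8.5; torque at shaft III = 54.778 × 8.5 × 0.94 = 437.68 N·m.
Gear mesh: ratio = 19/24 = 0.79167; torque at shaft IV = 437.68 × 0.79167 × 0.98 = 339.56 N·m.
Chain: ratio = 25/57 = 0.4386; torque at the joint axis = 339.56 × 0.4386 × 0.96 = 142.97 N·m.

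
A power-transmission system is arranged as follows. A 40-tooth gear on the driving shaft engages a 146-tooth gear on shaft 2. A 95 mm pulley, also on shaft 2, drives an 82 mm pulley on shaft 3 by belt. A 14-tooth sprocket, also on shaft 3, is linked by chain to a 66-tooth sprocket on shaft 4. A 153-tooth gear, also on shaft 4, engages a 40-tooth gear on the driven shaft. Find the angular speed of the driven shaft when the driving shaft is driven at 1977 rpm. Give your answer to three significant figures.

509 rpm

Gear mesh: ratio = 146/40 = 3.65, so shaft 2 turns at 1977 / 3.65 = 541.64 rpm.
Belt: ratio = 82/95 = 0.86316, so shaft 3 turns at 541.64 / 0.86316 = 627.51 rpm.
Chain: ratio = 66/14 = 4.7143, so shaft 4 turns at 627.51 / 4.7143 = 133.11 rpm.
Gear mesh: ratio = 40/153 = 0.26144, so the driven shaft turns at 133.11 / 0.26144 = 509.14 rpm.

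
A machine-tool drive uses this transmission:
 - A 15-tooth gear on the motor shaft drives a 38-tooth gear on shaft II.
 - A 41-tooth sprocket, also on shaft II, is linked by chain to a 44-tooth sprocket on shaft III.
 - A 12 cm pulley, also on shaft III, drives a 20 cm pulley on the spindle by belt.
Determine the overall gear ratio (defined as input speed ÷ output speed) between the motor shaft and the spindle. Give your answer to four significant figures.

Each stage contributes driven/driver: gear mesh 38/15 = 2.5333, chain 44/41 = 1.0732, belt 20/12 = 1.6667.
Overall: 2.5333 × 1.0732 × 1.6667 = 4.5312.

4.531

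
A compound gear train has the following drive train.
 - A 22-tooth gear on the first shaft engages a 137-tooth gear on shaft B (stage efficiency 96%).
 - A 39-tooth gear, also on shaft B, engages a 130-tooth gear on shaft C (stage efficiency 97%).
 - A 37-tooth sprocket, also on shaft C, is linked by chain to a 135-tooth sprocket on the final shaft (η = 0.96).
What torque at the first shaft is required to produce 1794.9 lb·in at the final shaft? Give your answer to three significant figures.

Overall ratio R = 6.2273 × 3.3333 × 3.6486 = 75.737; overall efficiency η = 0.96 × 0.97 × 0.96 = 0.8940.
Input torque = output torque / (R × η) = 1794.9 / (75.737 × 0.8940) = 26.51 lb·in.

26.5 lb·in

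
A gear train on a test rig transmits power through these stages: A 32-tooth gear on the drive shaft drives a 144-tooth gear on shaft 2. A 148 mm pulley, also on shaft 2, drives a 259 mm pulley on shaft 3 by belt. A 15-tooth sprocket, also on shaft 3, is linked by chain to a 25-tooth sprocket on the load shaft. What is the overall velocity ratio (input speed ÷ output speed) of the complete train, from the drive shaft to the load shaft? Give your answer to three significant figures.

13.1

Each stage contributes driven/driver: gear mesh 144/32 = 4.5, belt 259/148 = 1.75, chain 25/15 = 1.6667.
Overall: 4.5 × 1.75 × 1.6667 = 13.125.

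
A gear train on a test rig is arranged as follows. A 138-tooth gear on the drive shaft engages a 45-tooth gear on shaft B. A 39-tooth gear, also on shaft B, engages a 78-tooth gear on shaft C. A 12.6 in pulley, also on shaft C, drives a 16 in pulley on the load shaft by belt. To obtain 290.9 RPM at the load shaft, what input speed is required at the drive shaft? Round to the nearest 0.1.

240.9 RPM

Overall ratio R = 0.32609 × 2 × 1.2698 = 0.82816.
Required input speed = output speed × R = 290.9 × 0.82816 = 240.91 RPM.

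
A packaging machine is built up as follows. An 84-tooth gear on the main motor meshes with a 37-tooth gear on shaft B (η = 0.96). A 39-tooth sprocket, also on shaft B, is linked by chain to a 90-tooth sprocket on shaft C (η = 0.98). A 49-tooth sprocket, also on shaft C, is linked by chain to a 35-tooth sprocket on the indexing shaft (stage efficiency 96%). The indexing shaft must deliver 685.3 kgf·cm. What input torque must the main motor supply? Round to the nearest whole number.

Overall ratio R = 0.44048 × 2.3077 × 0.71429 = 0.72606; overall efficiency η = 0.96 × 0.98 × 0.96 = 0.9032.
Input torque = output torque / (R × η) = 685.3 / (0.72606 × 0.9032) = 1045.1 kgf·cm.

1045 kgf·cm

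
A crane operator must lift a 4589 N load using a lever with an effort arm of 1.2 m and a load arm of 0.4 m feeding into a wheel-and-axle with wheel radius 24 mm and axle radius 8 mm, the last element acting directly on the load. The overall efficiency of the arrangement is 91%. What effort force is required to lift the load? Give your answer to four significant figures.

560.3 N

Lever MA = effort arm / load arm = 1.2/0.4 = 3.
Wheel-and-axle MA = R/r = 24/8 = 3.
Combined ideal MA = 3 × 3 = 9.
Actual MA = 9 × 0.91 = 8.19.
Effort = load / actual MA = 4589 / 8.19 = 560.32 N.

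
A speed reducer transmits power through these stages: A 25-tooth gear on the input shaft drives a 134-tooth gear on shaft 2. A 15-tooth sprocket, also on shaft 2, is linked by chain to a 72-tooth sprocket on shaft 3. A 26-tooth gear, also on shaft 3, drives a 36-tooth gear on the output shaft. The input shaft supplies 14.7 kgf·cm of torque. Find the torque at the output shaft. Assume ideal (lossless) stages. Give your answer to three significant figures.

524 kgf·cm

gear mesh 134/25 = 5.36 → τ = 14.7·5.36 = 78.792 kgf·cm
chain 72/15 = 4.8 → τ = 78.792·4.8 = 378.2 kgf·cm
gear mesh 36/26 = 1.3846 → τ = 378.2·1.3846 = 523.66 kgf·cm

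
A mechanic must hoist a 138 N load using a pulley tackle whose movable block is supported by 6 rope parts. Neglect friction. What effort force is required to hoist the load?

Block-and-tackle MA = number of supporting rope parts = 6.
Effort = load / MA = 138 / 6 = 23 N.

23 N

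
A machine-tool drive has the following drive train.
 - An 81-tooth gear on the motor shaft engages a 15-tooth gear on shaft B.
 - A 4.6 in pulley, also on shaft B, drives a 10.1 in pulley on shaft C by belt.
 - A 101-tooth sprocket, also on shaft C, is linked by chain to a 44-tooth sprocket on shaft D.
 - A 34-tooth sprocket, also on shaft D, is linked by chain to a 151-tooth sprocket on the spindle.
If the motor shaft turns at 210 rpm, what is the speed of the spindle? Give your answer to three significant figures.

gear mesh 15/81 = 0.18519 → 210/0.18519 = 1134 rpm
belt 10.1/4.6 = 2.1957 → 1134/2.1957 = 516.48 rpm
chain 44/101 = 0.43564 → 516.48/0.43564 = 1185.5 rpm
chain 151/34 = 4.4412 → 1185.5/4.4412 = 266.94 rpm

267 rpm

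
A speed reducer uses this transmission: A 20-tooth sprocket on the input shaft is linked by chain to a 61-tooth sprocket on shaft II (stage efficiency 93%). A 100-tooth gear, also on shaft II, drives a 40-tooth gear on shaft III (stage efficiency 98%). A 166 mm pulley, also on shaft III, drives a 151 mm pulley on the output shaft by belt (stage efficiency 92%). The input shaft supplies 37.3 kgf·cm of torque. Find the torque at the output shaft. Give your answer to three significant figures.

34.7 kgf·cm

chain 61/20 = 3.05 → τ = 37.3·3.05·0.93 = 105.8 kgf·cm
gear mesh 40/100 = 0.4 → τ = 105.8·0.4·0.98 = 41.474 kgf·cm
belt 151/166 = 0.90964 → τ = 41.474·0.90964·0.92 = 34.708 kgf·cm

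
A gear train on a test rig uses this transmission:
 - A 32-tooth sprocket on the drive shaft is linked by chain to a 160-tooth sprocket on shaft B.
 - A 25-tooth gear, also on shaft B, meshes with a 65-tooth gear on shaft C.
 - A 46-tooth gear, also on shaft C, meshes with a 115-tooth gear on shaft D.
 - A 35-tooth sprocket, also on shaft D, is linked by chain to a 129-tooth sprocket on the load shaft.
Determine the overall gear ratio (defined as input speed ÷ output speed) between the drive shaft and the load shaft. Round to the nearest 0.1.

Each stage contributes driven/driver: chain 160/32 = 5, gear mesh 65/25 = 2.6, gear mesh 115/46 = 2.5, chain 129/35 = 3.6857.
Overall: 5 × 2.6 × 2.5 × 3.6857 = 119.79.

119.8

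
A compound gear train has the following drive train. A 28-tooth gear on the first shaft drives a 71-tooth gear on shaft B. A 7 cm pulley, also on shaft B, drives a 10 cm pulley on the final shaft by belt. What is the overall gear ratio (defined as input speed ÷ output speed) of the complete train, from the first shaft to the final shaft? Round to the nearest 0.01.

Each stage contributes driven/driver: gear mesh 71/28 = 2.5357, belt 10/7 = 1.4286.
Overall: 2.5357 × 1.4286 = 3.6224.

3.62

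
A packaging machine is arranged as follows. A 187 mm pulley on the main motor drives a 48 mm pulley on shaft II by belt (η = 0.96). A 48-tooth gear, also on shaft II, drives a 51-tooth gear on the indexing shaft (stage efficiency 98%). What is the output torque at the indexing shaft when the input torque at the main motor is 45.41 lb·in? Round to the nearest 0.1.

11.7 lb·in

Belt: ratio = 48/187 = 0.25668; torque at shaft II = 45.41 × 0.25668 × 0.96 = 11.19 lb·in.
Gear mesh: ratio = 51/48 = 1.0625; torque at the indexing shaft = 11.19 × 1.0625 × 0.98 = 11.651 lb·in.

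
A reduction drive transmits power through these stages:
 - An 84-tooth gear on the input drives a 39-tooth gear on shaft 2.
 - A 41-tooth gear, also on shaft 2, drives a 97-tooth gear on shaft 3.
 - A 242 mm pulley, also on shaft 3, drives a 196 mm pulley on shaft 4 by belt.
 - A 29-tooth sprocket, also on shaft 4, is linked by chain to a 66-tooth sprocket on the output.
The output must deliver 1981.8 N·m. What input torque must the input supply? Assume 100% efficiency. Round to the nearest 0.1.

Overall ratio R = 0.46429 × 2.3659 × 0.80992 × 2.2759 = 2.0247.
Input torque = output torque / R = 1981.8 / 2.0247 = 978.81 N·m.

978.8 N·m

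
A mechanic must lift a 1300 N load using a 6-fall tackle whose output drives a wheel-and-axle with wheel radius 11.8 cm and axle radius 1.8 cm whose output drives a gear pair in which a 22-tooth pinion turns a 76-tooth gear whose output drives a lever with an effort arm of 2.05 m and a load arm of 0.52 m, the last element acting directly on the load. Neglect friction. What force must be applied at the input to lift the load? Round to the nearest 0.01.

2.43 N

Block-and-tackle MA = number of supporting rope parts = 6.
Wheel-and-axle MA = R/r = 11.8/1.8 = 6.5556.
Gear pair MA = 76/22 = 3.4545.
Lever MA = effort arm / load arm = 2.05/0.52 = 3.9423.
Combined ideal MA = 6 × 6.5556 × 3.4545 × 3.9423 = 535.68.
Effort = load / MA = 1300 / 535.68 = 2.4268 N.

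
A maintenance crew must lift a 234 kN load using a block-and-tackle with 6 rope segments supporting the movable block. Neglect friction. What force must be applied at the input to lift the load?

39 kN

Block-and-tackle MA = number of supporting rope parts = 6.
Effort = load / MA = 234 / 6 = 39 kN.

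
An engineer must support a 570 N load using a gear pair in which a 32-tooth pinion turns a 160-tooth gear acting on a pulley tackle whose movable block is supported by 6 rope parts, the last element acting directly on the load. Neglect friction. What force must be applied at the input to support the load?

Gear pair MA = 160/32 = 5.
Block-and-tackle MA = number of supporting rope parts = 6.
Combined ideal MA = 5 × 6 = 30.
Effort = load / MA = 570 / 30 = 19 N.

19 N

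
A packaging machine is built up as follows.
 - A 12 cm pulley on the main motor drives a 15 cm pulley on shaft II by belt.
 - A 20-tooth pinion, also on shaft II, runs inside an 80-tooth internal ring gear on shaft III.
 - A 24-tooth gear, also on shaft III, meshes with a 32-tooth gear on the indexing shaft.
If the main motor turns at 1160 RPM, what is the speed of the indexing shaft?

belt 15/12 = 1.25 → 1160/1.25 = 928 RPM
internal gear 80/20 = 4 → 928/4 = 232 RPM
gear mesh 32/24 = 1.3333 → 232/1.3333 = 174 RPM

174 RPM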